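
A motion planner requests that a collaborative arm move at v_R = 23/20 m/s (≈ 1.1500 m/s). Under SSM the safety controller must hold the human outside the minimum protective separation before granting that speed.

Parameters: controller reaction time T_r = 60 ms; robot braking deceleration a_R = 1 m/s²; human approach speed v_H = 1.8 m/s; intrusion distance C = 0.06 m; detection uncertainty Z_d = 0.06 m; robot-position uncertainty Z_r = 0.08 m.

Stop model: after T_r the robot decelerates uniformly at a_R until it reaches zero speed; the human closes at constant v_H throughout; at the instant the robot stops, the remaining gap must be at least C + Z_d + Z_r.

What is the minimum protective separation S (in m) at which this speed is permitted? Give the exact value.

S_min = 12433/4000 m = 3.1082 m

stop time T_s = (23/20)/1 = 1.1500 s
robot in T_r: 1.1500·0.0600 = 0.0690 m
robot under decel: 1.1500²/(2·1.0000) = 0.6613 m
person approaches 1.8000·(0.0600+1.1500) = 2.1780 m
margins: 0.0600+0.0600+0.0800 = 0.2000 m
S_min ≈ 0.0690+0.6613+2.1780+0.2000  ⇒  S_min = 12433/4000 m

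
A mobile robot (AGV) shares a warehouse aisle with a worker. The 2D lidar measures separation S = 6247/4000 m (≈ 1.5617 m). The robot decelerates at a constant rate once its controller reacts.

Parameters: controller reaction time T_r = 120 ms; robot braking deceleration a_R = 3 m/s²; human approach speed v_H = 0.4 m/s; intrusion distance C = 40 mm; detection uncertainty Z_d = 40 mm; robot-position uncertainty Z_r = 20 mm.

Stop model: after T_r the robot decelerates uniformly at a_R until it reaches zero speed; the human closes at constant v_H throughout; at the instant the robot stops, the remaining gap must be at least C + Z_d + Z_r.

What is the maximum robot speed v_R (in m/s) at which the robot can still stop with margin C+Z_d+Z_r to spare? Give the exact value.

at the boundary: (1/6)·v² + (19/75)·v + (-1131/800) = 0
  disc = (19/75)² − 4·(1/6)·(-1131/800) = 90601/90000 ; √disc = 301/300
  v_R = (−(19/75) + 301/300) / (2·(1/6)) = 9/4 m/s
check:
stop time T_s = (9/4)/3 = 0.7500 s
reaction-phase robot travel = 2.2500·0.1200 = 0.2700 m
robot under decel: 2.2500²/(2·3.0000) = 0.8438 m
human over T_r+T_s: 0.4000·(0.1200+0.7500) = 0.3480 m
residual clearance needed = 0.0400+0.0400+0.0200 = 0.1000 m
sum ≈ 0.2700+0.8438+0.3480+0.1000 ≈ 1.5617 m = S ✓

v_R_max = 9/4 m/s = 2.2500 m/s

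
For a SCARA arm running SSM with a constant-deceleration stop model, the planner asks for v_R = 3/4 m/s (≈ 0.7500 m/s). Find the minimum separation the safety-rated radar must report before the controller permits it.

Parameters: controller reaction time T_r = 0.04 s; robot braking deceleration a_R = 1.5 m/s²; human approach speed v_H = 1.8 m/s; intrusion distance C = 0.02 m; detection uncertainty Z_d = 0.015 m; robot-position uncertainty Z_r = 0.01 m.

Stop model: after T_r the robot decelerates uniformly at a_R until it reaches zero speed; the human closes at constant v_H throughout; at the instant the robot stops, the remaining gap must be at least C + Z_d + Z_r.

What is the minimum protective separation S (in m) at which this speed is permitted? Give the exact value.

braking lasts T_s = (3/4)/(3/2) = 0.5000 s
robot in T_r: 0.7500·0.0400 = 0.0300 m
robot covers 0.7500·0.5000 − ½·1.5000·0.5000² = 0.1875 m while stopping
person approaches 1.8000·(0.0400+0.5000) = 0.9720 m
margins: 0.0200+0.0150+0.0100 = 0.0450 m
S_min ≈ 0.0300+0.1875+0.9720+0.0450  ⇒  S_min = 2469/2000 m

S_min = 2469/2000 m = 1.2345 m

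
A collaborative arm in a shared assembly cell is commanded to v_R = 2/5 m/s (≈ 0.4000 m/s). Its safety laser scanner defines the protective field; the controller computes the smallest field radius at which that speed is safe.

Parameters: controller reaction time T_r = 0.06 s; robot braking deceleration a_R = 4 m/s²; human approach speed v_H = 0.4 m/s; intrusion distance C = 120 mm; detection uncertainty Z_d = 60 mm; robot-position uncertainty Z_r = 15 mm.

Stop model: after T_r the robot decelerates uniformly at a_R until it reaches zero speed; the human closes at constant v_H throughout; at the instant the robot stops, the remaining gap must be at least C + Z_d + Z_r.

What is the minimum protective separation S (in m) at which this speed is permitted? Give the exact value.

S_min = 303/1000 m = 0.3030 m

braking lasts T_s = (2/5)/4 = 0.1000 s
robot covers v_R·T_r = 0.4000·0.0600 = 0.0240 m before braking
robot covers 0.4000·0.1000 − ½·4.0000·0.1000² = 0.0200 m while stopping
human closes 0.4000·0.1600 = 0.0640 m
residual clearance needed = 0.1200+0.0600+0.0150 = 0.1950 m
S_min ≈ 0.0240+0.0200+0.0640+0.1950  ⇒  S_min = 303/1000 m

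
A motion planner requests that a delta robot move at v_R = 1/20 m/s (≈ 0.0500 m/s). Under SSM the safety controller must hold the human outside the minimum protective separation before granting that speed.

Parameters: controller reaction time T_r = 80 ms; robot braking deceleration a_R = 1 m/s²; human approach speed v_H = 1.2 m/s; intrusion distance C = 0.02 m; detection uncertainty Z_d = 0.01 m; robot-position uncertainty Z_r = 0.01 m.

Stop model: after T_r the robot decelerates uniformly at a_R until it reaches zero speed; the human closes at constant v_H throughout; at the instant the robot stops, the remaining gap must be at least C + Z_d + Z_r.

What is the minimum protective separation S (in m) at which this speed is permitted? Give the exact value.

S_min = 161/800 m = 0.2013 m

braking lasts T_s = (1/20)/1 = 0.0500 s
robot covers v_R·T_r = 0.0500·0.0800 = 0.0040 m before braking
robot covers 0.0500·0.0500 − ½·1.0000·0.0500² = 0.0013 m while stopping
person approaches 1.2000·(0.0800+0.0500) = 0.1560 m
margins: 0.0200+0.0100+0.0100 = 0.0400 m
S_min ≈ 0.0040+0.0013+0.1560+0.0400  ⇒  S_min = 161/800 m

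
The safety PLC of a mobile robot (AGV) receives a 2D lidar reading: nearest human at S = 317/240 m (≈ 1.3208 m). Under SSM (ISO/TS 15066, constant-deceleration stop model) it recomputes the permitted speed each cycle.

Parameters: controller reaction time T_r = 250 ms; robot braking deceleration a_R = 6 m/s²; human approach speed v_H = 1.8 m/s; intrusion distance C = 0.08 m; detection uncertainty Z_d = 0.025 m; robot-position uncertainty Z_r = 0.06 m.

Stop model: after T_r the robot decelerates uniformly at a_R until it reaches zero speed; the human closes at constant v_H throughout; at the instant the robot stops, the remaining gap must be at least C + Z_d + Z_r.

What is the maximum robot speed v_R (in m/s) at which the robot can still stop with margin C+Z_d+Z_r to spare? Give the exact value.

collect terms ⇒ (1/12)·v_R² + (11/20)·v_R + (-847/1200) = 0
  disc = (11/20)² − 4·(1/12)·(-847/1200) = 121/225 ; √disc = 11/15
  v_R = (−(11/20) + 11/15) / (2·(1/12)) = 11/10 m/s
check:
braking lasts T_s = (11/10)/6 = 0.1833 s
robot in T_r: 1.1000·0.2500 = 0.2750 m
braking distance = 1.1000²/(2·6.0000) = 0.1008 m
person approaches 1.8000·(0.2500+0.1833) = 0.7800 m
residual clearance needed = 0.0800+0.0250+0.0600 = 0.1650 m
sum ≈ 0.2750+0.1008+0.7800+0.1650 ≈ 1.3208 m = S ✓

v_R_max = 11/10 m/s = 1.1000 m/s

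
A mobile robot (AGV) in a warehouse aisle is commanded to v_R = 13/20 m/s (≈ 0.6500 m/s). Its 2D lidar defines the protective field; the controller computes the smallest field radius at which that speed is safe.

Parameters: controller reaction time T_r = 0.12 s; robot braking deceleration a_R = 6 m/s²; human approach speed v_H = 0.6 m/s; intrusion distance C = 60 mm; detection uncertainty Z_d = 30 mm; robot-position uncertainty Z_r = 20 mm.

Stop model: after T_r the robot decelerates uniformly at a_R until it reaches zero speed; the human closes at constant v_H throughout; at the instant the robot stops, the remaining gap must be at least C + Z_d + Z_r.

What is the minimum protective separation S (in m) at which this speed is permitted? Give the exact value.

T_s = v_R/a_R = (13/20)/6 = 0.1083 s
reaction-phase robot travel = 0.6500·0.1200 = 0.0780 m
braking distance = 0.6500²/(2·6.0000) = 0.0352 m
person approaches 0.6000·(0.1200+0.1083) = 0.1370 m
margins: 0.0600+0.0300+0.0200 = 0.1100 m
S_min ≈ 0.0780+0.0352+0.1370+0.1100  ⇒  S_min = 1729/4800 m

S_min = 1729/4800 m = 0.3602 m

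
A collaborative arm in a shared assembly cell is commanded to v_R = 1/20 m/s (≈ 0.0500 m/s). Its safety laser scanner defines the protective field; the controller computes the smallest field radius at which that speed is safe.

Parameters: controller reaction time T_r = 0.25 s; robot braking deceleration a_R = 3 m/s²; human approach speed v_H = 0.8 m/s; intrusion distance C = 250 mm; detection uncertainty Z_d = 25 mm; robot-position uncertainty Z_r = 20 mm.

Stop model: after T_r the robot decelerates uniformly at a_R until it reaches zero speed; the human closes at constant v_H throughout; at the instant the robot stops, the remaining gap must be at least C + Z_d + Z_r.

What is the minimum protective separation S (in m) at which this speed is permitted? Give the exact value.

S_min = 417/800 m = 0.5212 m

T_s = v_R/a_R = (1/20)/3 = 0.0167 s
reaction-phase robot travel = 0.0500·0.2500 = 0.0125 m
robot under decel: 0.0500²/(2·3.0000) = 0.0004 m
person approaches 0.8000·(0.2500+0.0167) = 0.2133 m
margins: 0.2500+0.0250+0.0200 = 0.2950 m
S_min ≈ 0.0125+0.0004+0.2133+0.2950  ⇒  S_min = 417/800 m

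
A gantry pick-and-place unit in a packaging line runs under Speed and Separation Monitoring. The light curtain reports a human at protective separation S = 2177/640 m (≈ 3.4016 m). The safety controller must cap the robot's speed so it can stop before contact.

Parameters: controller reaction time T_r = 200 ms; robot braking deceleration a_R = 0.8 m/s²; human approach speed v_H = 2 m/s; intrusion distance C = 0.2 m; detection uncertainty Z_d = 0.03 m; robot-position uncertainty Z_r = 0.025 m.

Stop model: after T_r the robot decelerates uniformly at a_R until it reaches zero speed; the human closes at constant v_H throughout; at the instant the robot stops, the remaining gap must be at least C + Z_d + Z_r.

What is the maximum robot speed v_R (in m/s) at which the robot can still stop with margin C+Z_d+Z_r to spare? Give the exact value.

v_R_max = 17/20 m/s = 0.8500 m/s

collect terms ⇒ (5/8)·v_R² + (27/10)·v_R + (-8789/3200) = 0
  disc = (27/10)² − 4·(5/8)·(-8789/3200) = 90601/6400 ; √disc = 301/80
  v_R = (−(27/10) + 301/80) / (2·(5/8)) = 17/20 m/s
check:
braking lasts T_s = (17/20)/(4/5) = 1.0625 s
robot covers v_R·T_r = 0.8500·0.2000 = 0.1700 m before braking
robot under decel: 0.8500²/(2·0.8000) = 0.4516 m
human over T_r+T_s: 2.0000·(0.2000+1.0625) = 2.5250 m
residual clearance needed = 0.2000+0.0300+0.0250 = 0.2550 m
sum ≈ 0.1700+0.4516+2.5250+0.2550 ≈ 3.4016 m = S ✓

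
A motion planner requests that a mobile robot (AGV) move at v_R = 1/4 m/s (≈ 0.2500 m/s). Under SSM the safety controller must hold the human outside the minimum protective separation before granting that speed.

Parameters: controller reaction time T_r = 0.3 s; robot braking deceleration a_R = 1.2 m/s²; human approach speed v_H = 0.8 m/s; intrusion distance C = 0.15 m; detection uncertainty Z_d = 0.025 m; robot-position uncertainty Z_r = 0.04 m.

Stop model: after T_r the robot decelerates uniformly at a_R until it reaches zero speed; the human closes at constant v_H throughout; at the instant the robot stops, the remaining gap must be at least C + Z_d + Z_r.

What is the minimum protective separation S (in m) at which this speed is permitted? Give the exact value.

braking lasts T_s = (1/4)/(6/5) = 0.2083 s
reaction-phase robot travel = 0.2500·0.3000 = 0.0750 m
robot covers 0.2500·0.2083 − ½·1.2000·0.2083² = 0.0260 m while stopping
person approaches 0.8000·(0.3000+0.2083) = 0.4067 m
C+Z_d+Z_r = 0.1500+0.0250+0.0400 = 0.2150 m
S_min ≈ 0.0750+0.0260+0.4067+0.2150  ⇒  S_min = 3469/4800 m

S_min = 3469/4800 m = 0.7227 m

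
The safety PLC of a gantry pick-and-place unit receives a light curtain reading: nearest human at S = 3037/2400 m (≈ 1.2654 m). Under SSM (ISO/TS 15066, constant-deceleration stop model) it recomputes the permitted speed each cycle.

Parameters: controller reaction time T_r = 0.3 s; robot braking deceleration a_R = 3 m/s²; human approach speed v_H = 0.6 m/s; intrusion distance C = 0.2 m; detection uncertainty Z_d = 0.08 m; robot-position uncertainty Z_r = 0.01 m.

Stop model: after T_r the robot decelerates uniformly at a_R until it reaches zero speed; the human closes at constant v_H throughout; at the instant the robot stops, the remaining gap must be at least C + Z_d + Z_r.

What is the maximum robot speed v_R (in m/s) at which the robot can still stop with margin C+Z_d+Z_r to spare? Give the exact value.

v_R_max = 23/20 m/s = 1.1500 m/s

at the boundary: (1/6)·v² + (1/2)·v + (-1909/2400) = 0
  disc = (1/2)² − 4·(1/6)·(-1909/2400) = 2809/3600 ; √disc = 53/60
  v_R = (−(1/2) + 53/60) / (2·(1/6)) = 23/20 m/s
check:
T_s = v_R/a_R = (23/20)/3 = 0.3833 s
reaction-phase robot travel = 1.1500·0.3000 = 0.3450 m
robot under decel: 1.1500²/(2·3.0000) = 0.2204 m
human closes 0.6000·0.6833 = 0.4100 m
C+Z_d+Z_r = 0.2000+0.0800+0.0100 = 0.2900 m
sum ≈ 0.3450+0.2204+0.4100+0.2900 ≈ 1.2654 m = S ✓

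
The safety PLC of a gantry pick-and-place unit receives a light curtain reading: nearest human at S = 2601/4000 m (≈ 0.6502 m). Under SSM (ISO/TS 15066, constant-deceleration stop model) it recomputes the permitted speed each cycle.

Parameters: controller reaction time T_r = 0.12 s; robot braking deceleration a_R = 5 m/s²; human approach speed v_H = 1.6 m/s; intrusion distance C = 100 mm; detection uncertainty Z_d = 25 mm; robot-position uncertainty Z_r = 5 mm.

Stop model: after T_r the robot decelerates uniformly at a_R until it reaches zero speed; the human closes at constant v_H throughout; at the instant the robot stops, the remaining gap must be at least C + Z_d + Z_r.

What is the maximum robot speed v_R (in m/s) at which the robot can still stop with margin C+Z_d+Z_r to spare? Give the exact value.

v_R_max = 13/20 m/s = 0.6500 m/s

at the boundary: (1/10)·v² + (11/25)·v + (-1313/4000) = 0
  disc = (11/25)² − 4·(1/10)·(-1313/4000) = 3249/10000 ; √disc = 57/100
  v_R = (−(11/25) + 57/100) / (2·(1/10)) = 13/20 m/s
check:
braking lasts T_s = (13/20)/5 = 0.1300 s
reaction-phase robot travel = 0.6500·0.1200 = 0.0780 m
robot under decel: 0.6500²/(2·5.0000) = 0.0423 m
human closes 1.6000·0.2500 = 0.4000 m
residual clearance needed = 0.1000+0.0250+0.0050 = 0.1300 m
sum ≈ 0.0780+0.0423+0.4000+0.1300 ≈ 0.6502 m = S ✓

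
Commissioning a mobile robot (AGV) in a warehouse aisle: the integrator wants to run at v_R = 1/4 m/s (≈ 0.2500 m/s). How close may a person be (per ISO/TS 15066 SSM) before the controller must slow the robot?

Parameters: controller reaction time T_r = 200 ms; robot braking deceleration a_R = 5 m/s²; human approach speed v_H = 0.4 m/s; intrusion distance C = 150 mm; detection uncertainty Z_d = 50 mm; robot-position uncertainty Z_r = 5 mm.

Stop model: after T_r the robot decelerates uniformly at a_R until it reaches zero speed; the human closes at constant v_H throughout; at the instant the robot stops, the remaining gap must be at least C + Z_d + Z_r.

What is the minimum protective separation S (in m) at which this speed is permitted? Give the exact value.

S_min = 289/800 m = 0.3613 m

T_s = v_R/a_R = (1/4)/5 = 0.0500 s
robot covers v_R·T_r = 0.2500·0.2000 = 0.0500 m before braking
robot under decel: 0.2500²/(2·5.0000) = 0.0063 m
human over T_r+T_s: 0.4000·(0.2000+0.0500) = 0.1000 m
margins: 0.1500+0.0500+0.0050 = 0.2050 m
S_min ≈ 0.0500+0.0063+0.1000+0.2050  ⇒  S_min = 289/800 m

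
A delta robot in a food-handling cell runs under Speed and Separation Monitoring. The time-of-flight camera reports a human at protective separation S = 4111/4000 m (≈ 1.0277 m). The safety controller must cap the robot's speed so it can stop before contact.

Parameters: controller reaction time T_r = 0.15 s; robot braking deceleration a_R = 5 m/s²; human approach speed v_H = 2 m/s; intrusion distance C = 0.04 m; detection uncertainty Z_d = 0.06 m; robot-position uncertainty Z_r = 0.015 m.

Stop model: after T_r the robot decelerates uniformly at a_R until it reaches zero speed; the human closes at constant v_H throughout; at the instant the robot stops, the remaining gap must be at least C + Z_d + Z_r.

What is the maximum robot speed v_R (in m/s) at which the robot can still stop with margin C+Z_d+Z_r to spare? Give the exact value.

v_R_max = 19/20 m/s = 0.9500 m/s

collect terms ⇒ (1/10)·v_R² + (11/20)·v_R + (-2451/4000) = 0
  disc = (11/20)² − 4·(1/10)·(-2451/4000) = 1369/2500 ; √disc = 37/50
  v_R = (−(11/20) + 37/50) / (2·(1/10)) = 19/20 m/s
check:
stop time T_s = (19/20)/5 = 0.1900 s
robot covers v_R·T_r = 0.9500·0.1500 = 0.1425 m before braking
robot under decel: 0.9500²/(2·5.0000) = 0.0902 m
human closes 2.0000·0.3400 = 0.6800 m
C+Z_d+Z_r = 0.0400+0.0600+0.0150 = 0.1150 m
sum ≈ 0.1425+0.0902+0.6800+0.1150 ≈ 1.0277 m = S ✓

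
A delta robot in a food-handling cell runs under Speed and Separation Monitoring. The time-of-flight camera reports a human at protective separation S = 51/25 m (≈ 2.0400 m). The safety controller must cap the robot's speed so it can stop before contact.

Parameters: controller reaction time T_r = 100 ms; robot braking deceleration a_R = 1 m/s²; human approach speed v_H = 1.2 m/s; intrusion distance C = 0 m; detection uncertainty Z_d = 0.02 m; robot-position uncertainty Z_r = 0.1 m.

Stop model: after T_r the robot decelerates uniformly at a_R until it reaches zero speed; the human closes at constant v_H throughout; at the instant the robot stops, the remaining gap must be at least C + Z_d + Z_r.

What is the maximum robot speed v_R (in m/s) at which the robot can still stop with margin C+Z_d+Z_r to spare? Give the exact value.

v_R_max = 1 m/s = 1.0000 m/s

collect terms ⇒ (1/2)·v_R² + (13/10)·v_R + (-9/5) = 0
  disc = (13/10)² − 4·(1/2)·(-9/5) = 529/100 ; √disc = 23/10
  v_R = (−(13/10) + 23/10) / (2·(1/2)) = 1 m/s
check:
stop time T_s = 1/1 = 1.0000 s
robot covers v_R·T_r = 1.0000·0.1000 = 0.1000 m before braking
robot covers 1.0000·1.0000 − ½·1.0000·1.0000² = 0.5000 m while stopping
human over T_r+T_s: 1.2000·(0.1000+1.0000) = 1.3200 m
residual clearance needed = 0.0000+0.0200+0.1000 = 0.1200 m
sum ≈ 0.1000+0.5000+1.3200+0.1200 ≈ 2.0400 m = S ✓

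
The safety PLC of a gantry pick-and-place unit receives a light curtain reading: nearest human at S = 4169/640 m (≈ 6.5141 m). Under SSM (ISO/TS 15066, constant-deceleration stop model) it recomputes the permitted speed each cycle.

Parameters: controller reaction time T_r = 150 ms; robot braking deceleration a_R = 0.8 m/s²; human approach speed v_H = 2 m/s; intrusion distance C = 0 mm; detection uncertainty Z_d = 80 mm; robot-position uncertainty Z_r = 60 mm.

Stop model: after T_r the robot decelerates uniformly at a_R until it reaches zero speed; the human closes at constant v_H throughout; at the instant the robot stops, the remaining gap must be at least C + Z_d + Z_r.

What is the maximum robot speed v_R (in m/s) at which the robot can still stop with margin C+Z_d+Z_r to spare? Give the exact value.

quadratic (5/8)·v² + (53/20)·v + (-19437/3200) = 0
  disc = (53/20)² − 4·(5/8)·(-19437/3200) = 142129/6400 ; √disc = 377/80
  v_R = (−(53/20) + 377/80) / (2·(5/8)) = 33/20 m/s
check:
braking lasts T_s = (33/20)/(4/5) = 2.0625 s
robot covers v_R·T_r = 1.6500·0.1500 = 0.2475 m before braking
robot under decel: 1.6500²/(2·0.8000) = 1.7016 m
human over T_r+T_s: 2.0000·(0.1500+2.0625) = 4.4250 m
margins: 0.0000+0.0800+0.0600 = 0.1400 m
sum ≈ 0.2475+1.7016+4.4250+0.1400 ≈ 6.5141 m = S ✓

v_R_max = 33/20 m/s = 1.6500 m/s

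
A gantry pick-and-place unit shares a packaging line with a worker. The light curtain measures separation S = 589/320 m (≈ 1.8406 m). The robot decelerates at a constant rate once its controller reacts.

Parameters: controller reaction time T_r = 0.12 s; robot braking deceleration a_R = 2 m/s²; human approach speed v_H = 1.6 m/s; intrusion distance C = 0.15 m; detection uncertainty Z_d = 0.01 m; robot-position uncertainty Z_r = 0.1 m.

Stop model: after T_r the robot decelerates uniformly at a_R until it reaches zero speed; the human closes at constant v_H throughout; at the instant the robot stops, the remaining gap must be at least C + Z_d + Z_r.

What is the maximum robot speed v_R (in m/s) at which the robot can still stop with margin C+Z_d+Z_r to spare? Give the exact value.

v_R_max = 23/20 m/s = 1.1500 m/s

quadratic (1/4)·v² + (23/25)·v + (-11109/8000) = 0
  disc = (23/25)² − 4·(1/4)·(-11109/8000) = 89401/40000 ; √disc = 299/200
  v_R = (−(23/25) + 299/200) / (2·(1/4)) = 23/20 m/s
check:
braking lasts T_s = (23/20)/2 = 0.5750 s
reaction-phase robot travel = 1.1500·0.1200 = 0.1380 m
robot covers 1.1500·0.5750 − ½·2.0000·0.5750² = 0.3306 m while stopping
human over T_r+T_s: 1.6000·(0.1200+0.5750) = 1.1120 m
residual clearance needed = 0.1500+0.0100+0.1000 = 0.2600 m
sum ≈ 0.1380+0.3306+1.1120+0.2600 ≈ 1.8406 m = S ✓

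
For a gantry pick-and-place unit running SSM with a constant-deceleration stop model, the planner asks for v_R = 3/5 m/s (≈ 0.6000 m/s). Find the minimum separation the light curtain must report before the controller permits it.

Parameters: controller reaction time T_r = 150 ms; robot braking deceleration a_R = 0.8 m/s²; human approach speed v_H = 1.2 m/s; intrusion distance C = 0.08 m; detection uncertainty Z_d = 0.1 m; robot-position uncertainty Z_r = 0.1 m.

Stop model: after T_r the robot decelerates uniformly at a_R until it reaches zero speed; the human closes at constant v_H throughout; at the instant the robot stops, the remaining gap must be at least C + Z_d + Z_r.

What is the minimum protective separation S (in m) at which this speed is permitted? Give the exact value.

S_min = 67/40 m = 1.6750 m

braking lasts T_s = (3/5)/(4/5) = 0.7500 s
robot covers v_R·T_r = 0.6000·0.1500 = 0.0900 m before braking
robot covers 0.6000·0.7500 − ½·0.8000·0.7500² = 0.2250 m while stopping
human over T_r+T_s: 1.2000·(0.1500+0.7500) = 1.0800 m
C+Z_d+Z_r = 0.0800+0.1000+0.1000 = 0.2800 m
S_min ≈ 0.0900+0.2250+1.0800+0.2800  ⇒  S_min = 67/40 m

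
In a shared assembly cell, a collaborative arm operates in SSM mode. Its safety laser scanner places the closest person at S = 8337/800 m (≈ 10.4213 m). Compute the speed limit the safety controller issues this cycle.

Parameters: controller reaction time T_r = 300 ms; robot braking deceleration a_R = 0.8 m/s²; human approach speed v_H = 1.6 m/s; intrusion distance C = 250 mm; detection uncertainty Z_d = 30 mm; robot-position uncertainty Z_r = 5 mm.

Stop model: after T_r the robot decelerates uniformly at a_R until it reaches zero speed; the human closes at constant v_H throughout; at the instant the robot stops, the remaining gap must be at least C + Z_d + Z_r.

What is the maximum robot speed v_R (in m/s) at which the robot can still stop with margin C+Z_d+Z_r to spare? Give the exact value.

quadratic (5/8)·v² + (23/10)·v + (-309/32) = 0
  disc = (23/10)² − 4·(5/8)·(-309/32) = 47089/1600 ; √disc = 217/40
  v_R = (−(23/10) + 217/40) / (2·(5/8)) = 5/2 m/s
check:
braking lasts T_s = (5/2)/(4/5) = 3.1250 s
robot in T_r: 2.5000·0.3000 = 0.7500 m
robot covers 2.5000·3.1250 − ½·0.8000·3.1250² = 3.9062 m while stopping
human closes 1.6000·3.4250 = 5.4800 m
residual clearance needed = 0.2500+0.0300+0.0050 = 0.2850 m
sum ≈ 0.7500+3.9062+5.4800+0.2850 ≈ 10.4213 m = S ✓

v_R_max = 5/2 m/s = 2.5000 m/s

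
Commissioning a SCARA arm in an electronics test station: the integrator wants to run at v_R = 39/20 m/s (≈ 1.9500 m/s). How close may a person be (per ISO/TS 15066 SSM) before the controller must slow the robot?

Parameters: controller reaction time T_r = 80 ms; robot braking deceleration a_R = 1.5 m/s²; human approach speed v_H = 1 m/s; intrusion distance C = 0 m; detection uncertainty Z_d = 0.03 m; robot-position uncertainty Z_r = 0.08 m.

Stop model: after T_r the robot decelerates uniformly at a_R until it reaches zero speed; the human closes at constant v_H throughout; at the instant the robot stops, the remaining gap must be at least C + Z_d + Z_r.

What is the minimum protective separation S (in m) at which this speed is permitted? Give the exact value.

T_s = v_R/a_R = (39/20)/(3/2) = 1.3000 s
reaction-phase robot travel = 1.9500·0.0800 = 0.1560 m
braking distance = 1.9500²/(2·1.5000) = 1.2675 m
human over T_r+T_s: 1.0000·(0.0800+1.3000) = 1.3800 m
margins: 0.0000+0.0300+0.0800 = 0.1100 m
S_min ≈ 0.1560+1.2675+1.3800+0.1100  ⇒  S_min = 5827/2000 m

S_min = 5827/2000 m = 2.9135 m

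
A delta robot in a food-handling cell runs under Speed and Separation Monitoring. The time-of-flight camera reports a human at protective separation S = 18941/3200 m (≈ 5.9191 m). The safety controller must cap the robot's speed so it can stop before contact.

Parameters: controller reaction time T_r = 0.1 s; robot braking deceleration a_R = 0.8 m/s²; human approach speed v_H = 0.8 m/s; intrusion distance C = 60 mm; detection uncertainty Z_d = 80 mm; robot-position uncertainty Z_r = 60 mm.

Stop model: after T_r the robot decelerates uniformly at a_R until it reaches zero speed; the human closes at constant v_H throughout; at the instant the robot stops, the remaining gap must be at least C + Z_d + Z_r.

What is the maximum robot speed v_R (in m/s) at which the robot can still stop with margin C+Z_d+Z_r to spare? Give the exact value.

at the boundary: (5/8)·v² + (11/10)·v + (-3609/640) = 0
  disc = (11/10)² − 4·(5/8)·(-3609/640) = 97969/6400 ; √disc = 313/80
  v_R = (−(11/10) + 313/80) / (2·(5/8)) = 9/4 m/s
check:
T_s = v_R/a_R = (9/4)/(4/5) = 2.8125 s
reaction-phase robot travel = 2.2500·0.1000 = 0.2250 m
robot under decel: 2.2500²/(2·0.8000) = 3.1641 m
person approaches 0.8000·(0.1000+2.8125) = 2.3300 m
C+Z_d+Z_r = 0.0600+0.0800+0.0600 = 0.2000 m
sum ≈ 0.2250+3.1641+2.3300+0.2000 ≈ 5.9191 m = S ✓

v_R_max = 9/4 m/s = 2.2500 m/s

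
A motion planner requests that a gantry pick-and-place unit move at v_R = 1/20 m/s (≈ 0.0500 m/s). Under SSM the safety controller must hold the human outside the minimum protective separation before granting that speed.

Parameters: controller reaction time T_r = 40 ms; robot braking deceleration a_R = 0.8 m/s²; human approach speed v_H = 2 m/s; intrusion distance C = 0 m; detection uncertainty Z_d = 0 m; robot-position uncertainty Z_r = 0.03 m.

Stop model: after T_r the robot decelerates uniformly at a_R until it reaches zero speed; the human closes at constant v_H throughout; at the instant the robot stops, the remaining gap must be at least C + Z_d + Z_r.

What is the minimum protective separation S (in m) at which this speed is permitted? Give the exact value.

S_min = 3817/16000 m = 0.2386 m

braking lasts T_s = (1/20)/(4/5) = 0.0625 s
reaction-phase robot travel = 0.0500·0.0400 = 0.0020 m
robot covers 0.0500·0.0625 − ½·0.8000·0.0625² = 0.0016 m while stopping
human closes 2.0000·0.1025 = 0.2050 m
C+Z_d+Z_r = 0.0000+0.0000+0.0300 = 0.0300 m
S_min ≈ 0.0020+0.0016+0.2050+0.0300  ⇒  S_min = 3817/16000 m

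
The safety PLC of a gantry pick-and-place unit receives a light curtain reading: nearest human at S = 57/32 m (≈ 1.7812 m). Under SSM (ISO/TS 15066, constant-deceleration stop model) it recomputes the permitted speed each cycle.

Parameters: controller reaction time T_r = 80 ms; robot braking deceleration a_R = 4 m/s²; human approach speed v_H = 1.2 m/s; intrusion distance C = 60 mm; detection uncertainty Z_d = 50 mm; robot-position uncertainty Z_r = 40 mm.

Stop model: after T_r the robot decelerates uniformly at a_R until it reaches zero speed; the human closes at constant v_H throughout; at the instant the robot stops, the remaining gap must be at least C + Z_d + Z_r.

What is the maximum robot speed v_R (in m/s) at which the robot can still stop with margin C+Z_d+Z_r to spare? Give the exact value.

quadratic (1/8)·v² + (19/50)·v + (-6141/4000) = 0
  disc = (19/50)² − 4·(1/8)·(-6141/4000) = 36481/40000 ; √disc = 191/200
  v_R = (−(19/50) + 191/200) / (2·(1/8)) = 23/10 m/s
check:
braking lasts T_s = (23/10)/4 = 0.5750 s
robot in T_r: 2.3000·0.0800 = 0.1840 m
robot under decel: 2.3000²/(2·4.0000) = 0.6613 m
human over T_r+T_s: 1.2000·(0.0800+0.5750) = 0.7860 m
C+Z_d+Z_r = 0.0600+0.0500+0.0400 = 0.1500 m
sum ≈ 0.1840+0.6613+0.7860+0.1500 ≈ 1.7812 m = S ✓

v_R_max = 23/10 m/s = 2.3000 m/s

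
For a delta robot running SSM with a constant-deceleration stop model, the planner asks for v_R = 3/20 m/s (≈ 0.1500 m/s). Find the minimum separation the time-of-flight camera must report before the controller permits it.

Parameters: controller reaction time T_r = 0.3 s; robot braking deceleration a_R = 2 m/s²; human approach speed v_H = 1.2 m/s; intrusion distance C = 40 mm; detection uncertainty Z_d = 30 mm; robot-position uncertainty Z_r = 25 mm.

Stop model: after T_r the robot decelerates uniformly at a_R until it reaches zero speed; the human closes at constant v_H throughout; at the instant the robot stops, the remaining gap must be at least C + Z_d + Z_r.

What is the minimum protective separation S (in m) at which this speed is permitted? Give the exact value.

S_min = 953/1600 m = 0.5956 m

T_s = v_R/a_R = (3/20)/2 = 0.0750 s
robot in T_r: 0.1500·0.3000 = 0.0450 m
braking distance = 0.1500²/(2·2.0000) = 0.0056 m
human over T_r+T_s: 1.2000·(0.3000+0.0750) = 0.4500 m
residual clearance needed = 0.0400+0.0300+0.0250 = 0.0950 m
S_min ≈ 0.0450+0.0056+0.4500+0.0950  ⇒  S_min = 953/1600 m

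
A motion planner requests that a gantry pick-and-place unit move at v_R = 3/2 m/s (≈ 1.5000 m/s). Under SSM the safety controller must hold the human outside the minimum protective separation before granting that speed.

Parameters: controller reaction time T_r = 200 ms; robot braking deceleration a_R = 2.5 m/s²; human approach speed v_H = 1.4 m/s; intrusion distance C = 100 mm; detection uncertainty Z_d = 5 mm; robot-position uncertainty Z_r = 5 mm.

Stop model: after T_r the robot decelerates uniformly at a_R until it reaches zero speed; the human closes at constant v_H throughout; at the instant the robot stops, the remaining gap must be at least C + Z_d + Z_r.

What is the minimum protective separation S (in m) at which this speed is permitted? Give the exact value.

braking lasts T_s = (3/2)/(5/2) = 0.6000 s
robot in T_r: 1.5000·0.2000 = 0.3000 m
braking distance = 1.5000²/(2·2.5000) = 0.4500 m
person approaches 1.4000·(0.2000+0.6000) = 1.1200 m
C+Z_d+Z_r = 0.1000+0.0050+0.0050 = 0.1100 m
S_min ≈ 0.3000+0.4500+1.1200+0.1100  ⇒  S_min = 99/50 m

S_min = 99/50 m = 1.9800 m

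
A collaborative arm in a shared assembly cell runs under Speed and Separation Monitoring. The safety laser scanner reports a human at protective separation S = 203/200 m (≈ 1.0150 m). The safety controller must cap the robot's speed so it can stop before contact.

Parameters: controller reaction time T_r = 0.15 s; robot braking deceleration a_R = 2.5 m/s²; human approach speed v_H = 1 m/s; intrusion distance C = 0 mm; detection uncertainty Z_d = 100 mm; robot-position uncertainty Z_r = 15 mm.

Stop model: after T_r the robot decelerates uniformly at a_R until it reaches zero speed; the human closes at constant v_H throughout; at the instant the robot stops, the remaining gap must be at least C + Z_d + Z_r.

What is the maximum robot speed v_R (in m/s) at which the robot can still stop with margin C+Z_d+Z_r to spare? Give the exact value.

v_R_max = 1 m/s = 1.0000 m/s

at the boundary: (1/5)·v² + (11/20)·v + (-3/4) = 0
  disc = (11/20)² − 4·(1/5)·(-3/4) = 361/400 ; √disc = 19/20
  v_R = (−(11/20) + 19/20) / (2·(1/5)) = 1 m/s
check:
stop time T_s = 1/(5/2) = 0.4000 s
robot covers v_R·T_r = 1.0000·0.1500 = 0.1500 m before braking
robot under decel: 1.0000²/(2·2.5000) = 0.2000 m
human closes 1.0000·0.5500 = 0.5500 m
residual clearance needed = 0.0000+0.1000+0.0150 = 0.1150 m
sum ≈ 0.1500+0.2000+0.5500+0.1150 ≈ 1.0150 m = S ✓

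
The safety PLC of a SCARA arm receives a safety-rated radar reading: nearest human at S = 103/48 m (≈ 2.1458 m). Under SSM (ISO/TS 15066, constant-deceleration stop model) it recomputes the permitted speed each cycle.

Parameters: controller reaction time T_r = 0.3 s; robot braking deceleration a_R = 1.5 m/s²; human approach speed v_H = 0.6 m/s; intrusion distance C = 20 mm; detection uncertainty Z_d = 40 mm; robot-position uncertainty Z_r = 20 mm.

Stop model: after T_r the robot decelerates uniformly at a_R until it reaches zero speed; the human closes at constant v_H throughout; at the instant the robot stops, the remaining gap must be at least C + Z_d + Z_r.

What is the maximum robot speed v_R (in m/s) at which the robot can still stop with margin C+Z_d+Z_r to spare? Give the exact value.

v_R_max = 31/20 m/s = 1.5500 m/s

collect terms ⇒ (1/3)·v_R² + (7/10)·v_R + (-2263/1200) = 0
  disc = (7/10)² − 4·(1/3)·(-2263/1200) = 676/225 ; √disc = 26/15
  v_R = (−(7/10) + 26/15) / (2·(1/3)) = 31/20 m/s
check:
stop time T_s = (31/20)/(3/2) = 1.0333 s
robot in T_r: 1.5500·0.3000 = 0.4650 m
robot covers 1.5500·1.0333 − ½·1.5000·1.0333² = 0.8008 m while stopping
person approaches 0.6000·(0.3000+1.0333) = 0.8000 m
margins: 0.0200+0.0400+0.0200 = 0.0800 m
sum ≈ 0.4650+0.8008+0.8000+0.0800 ≈ 2.1458 m = S ✓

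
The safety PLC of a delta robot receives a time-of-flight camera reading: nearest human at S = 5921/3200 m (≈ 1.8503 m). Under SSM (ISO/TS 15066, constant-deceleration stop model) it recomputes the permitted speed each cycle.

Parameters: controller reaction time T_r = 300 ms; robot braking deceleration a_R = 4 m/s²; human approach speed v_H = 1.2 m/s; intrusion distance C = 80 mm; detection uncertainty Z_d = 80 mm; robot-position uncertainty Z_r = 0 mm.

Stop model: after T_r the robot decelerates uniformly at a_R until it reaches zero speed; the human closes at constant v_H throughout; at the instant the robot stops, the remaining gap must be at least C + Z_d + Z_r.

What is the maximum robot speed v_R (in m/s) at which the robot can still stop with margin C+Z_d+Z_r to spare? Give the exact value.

at the boundary: (1/8)·v² + (3/5)·v + (-4257/3200) = 0
  disc = (3/5)² − 4·(1/8)·(-4257/3200) = 6561/6400 ; √disc = 81/80
  v_R = (−(3/5) + 81/80) / (2·(1/8)) = 33/20 m/s
check:
T_s = v_R/a_R = (33/20)/4 = 0.4125 s
reaction-phase robot travel = 1.6500·0.3000 = 0.4950 m
robot under decel: 1.6500²/(2·4.0000) = 0.3403 m
person approaches 1.2000·(0.3000+0.4125) = 0.8550 m
C+Z_d+Z_r = 0.0800+0.0800+0.0000 = 0.1600 m
sum ≈ 0.4950+0.3403+0.8550+0.1600 ≈ 1.8503 m = S ✓

v_R_max = 33/20 m/s = 1.6500 m/s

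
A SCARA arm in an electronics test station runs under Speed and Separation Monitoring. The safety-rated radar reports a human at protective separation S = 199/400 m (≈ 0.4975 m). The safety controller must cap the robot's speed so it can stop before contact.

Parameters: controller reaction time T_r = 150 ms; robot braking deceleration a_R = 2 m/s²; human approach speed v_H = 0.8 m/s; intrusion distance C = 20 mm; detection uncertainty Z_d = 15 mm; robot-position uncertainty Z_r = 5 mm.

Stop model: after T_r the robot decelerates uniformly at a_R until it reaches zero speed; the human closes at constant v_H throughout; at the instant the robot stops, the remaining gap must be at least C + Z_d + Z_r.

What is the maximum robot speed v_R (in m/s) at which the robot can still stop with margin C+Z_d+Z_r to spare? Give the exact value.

v_R_max = 1/2 m/s = 0.5000 m/s

collect terms ⇒ (1/4)·v_R² + (11/20)·v_R + (-27/80) = 0
  disc = (11/20)² − 4·(1/4)·(-27/80) = 16/25 ; √disc = 4/5
  v_R = (−(11/20) + 4/5) / (2·(1/4)) = 1/2 m/s
check:
braking lasts T_s = (1/2)/2 = 0.2500 s
reaction-phase robot travel = 0.5000·0.1500 = 0.0750 m
robot covers 0.5000·0.2500 − ½·2.0000·0.2500² = 0.0625 m while stopping
human over T_r+T_s: 0.8000·(0.1500+0.2500) = 0.3200 m
residual clearance needed = 0.0200+0.0150+0.0050 = 0.0400 m
sum ≈ 0.0750+0.0625+0.3200+0.0400 ≈ 0.4975 m = S ✓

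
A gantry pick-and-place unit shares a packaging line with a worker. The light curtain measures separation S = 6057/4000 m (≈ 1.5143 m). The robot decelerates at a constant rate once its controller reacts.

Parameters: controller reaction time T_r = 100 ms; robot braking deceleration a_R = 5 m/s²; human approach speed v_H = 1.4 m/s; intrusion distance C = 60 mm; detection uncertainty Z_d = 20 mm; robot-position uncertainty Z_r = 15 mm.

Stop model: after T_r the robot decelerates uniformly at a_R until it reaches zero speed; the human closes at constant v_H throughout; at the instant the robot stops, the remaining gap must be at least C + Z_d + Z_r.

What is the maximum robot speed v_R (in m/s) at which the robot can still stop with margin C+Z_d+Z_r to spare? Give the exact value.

at the boundary: (1/10)·v² + (19/50)·v + (-5117/4000) = 0
  disc = (19/50)² − 4·(1/10)·(-5117/4000) = 6561/10000 ; √disc = 81/100
  v_R = (−(19/50) + 81/100) / (2·(1/10)) = 43/20 m/s
check:
stop time T_s = (43/20)/5 = 0.4300 s
robot in T_r: 2.1500·0.1000 = 0.2150 m
robot under decel: 2.1500²/(2·5.0000) = 0.4622 m
person approaches 1.4000·(0.1000+0.4300) = 0.7420 m
margins: 0.0600+0.0200+0.0150 = 0.0950 m
sum ≈ 0.2150+0.4622+0.7420+0.0950 ≈ 1.5143 m = S ✓

v_R_max = 43/20 m/s = 2.1500 m/s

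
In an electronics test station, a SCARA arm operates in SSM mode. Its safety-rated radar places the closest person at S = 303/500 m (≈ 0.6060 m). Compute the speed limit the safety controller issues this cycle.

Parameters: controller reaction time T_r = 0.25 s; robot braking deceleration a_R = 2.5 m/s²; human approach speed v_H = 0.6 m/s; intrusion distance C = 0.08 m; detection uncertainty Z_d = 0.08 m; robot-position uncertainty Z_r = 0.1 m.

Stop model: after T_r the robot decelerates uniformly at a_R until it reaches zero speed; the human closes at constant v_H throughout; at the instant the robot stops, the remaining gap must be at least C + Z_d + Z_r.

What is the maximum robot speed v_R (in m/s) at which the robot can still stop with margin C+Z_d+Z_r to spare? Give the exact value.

at the boundary: (1/5)·v² + (49/100)·v + (-49/250) = 0
  disc = (49/100)² − 4·(1/5)·(-49/250) = 3969/10000 ; √disc = 63/100
  v_R = (−(49/100) + 63/100) / (2·(1/5)) = 7/20 m/s
check:
T_s = v_R/a_R = (7/20)/(5/2) = 0.1400 s
robot in T_r: 0.3500·0.2500 = 0.0875 m
robot covers 0.3500·0.1400 − ½·2.5000·0.1400² = 0.0245 m while stopping
human over T_r+T_s: 0.6000·(0.2500+0.1400) = 0.2340 m
residual clearance needed = 0.0800+0.0800+0.1000 = 0.2600 m
sum ≈ 0.0875+0.0245+0.2340+0.2600 ≈ 0.6060 m = S ✓

v_R_max = 7/20 m/s = 0.3500 m/s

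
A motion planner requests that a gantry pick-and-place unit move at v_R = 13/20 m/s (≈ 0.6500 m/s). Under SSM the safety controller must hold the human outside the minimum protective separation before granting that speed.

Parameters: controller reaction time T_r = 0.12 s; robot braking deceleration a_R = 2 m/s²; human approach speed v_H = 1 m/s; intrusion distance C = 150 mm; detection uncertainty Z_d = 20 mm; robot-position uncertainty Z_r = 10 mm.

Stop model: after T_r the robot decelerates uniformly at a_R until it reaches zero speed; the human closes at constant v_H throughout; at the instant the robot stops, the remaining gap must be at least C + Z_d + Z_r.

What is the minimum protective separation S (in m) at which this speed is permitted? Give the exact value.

S_min = 6469/8000 m = 0.8086 m

stop time T_s = (13/20)/2 = 0.3250 s
robot in T_r: 0.6500·0.1200 = 0.0780 m
robot covers 0.6500·0.3250 − ½·2.0000·0.3250² = 0.1056 m while stopping
human over T_r+T_s: 1.0000·(0.1200+0.3250) = 0.4450 m
residual clearance needed = 0.1500+0.0200+0.0100 = 0.1800 m
S_min ≈ 0.0780+0.1056+0.4450+0.1800  ⇒  S_min = 6469/8000 m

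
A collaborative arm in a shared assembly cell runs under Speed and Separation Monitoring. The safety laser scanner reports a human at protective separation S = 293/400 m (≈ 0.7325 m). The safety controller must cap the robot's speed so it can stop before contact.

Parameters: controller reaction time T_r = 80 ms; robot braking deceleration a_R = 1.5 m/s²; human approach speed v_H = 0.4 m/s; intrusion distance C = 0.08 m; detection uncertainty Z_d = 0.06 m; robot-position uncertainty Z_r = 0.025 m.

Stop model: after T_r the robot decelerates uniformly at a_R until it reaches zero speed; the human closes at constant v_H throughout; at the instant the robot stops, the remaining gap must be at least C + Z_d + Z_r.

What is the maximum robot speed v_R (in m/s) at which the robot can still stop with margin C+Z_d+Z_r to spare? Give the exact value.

v_R_max = 17/20 m/s = 0.8500 m/s

collect terms ⇒ (1/3)·v_R² + (26/75)·v_R + (-1071/2000) = 0
  disc = (26/75)² − 4·(1/3)·(-1071/2000) = 18769/22500 ; √disc = 137/150
  v_R = (−(26/75) + 137/150) / (2·(1/3)) = 17/20 m/s
check:
braking lasts T_s = (17/20)/(3/2) = 0.5667 s
robot in T_r: 0.8500·0.0800 = 0.0680 m
braking distance = 0.8500²/(2·1.5000) = 0.2408 m
human over T_r+T_s: 0.4000·(0.0800+0.5667) = 0.2587 m
C+Z_d+Z_r = 0.0800+0.0600+0.0250 = 0.1650 m
sum ≈ 0.0680+0.2408+0.2587+0.1650 ≈ 0.7325 m = S ✓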